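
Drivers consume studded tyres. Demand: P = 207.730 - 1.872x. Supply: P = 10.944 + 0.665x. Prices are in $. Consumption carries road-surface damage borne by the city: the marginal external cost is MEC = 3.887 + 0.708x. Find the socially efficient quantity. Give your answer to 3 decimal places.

Social marginal benefit = demand − MEC = 203.843 - 2.580x.
Set SMB = MC: 203.843 - 2.580x = 10.944 + 0.665x → x* = 59.4450.

x* = 59.445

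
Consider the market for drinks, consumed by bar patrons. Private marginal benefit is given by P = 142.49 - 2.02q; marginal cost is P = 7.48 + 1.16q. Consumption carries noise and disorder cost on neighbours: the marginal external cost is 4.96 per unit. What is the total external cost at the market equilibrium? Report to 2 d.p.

210.58

Market equilibrium (private): 7.48 + 1.16q = 142.49 - 2.02q → q_m = 42.4560.
Total external cost = MEC × q_m = 4.96 × 42.4560 = 210.5818.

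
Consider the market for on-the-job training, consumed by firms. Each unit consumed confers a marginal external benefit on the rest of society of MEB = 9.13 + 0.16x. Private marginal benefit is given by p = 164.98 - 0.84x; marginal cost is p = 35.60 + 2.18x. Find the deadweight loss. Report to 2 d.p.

Market equilibrium (private): 35.60 + 2.18x = 164.98 - 0.84x → x_m = 42.8411.
Social marginal benefit = demand + MEB = 174.11 - 0.68x.
Set SMB = MC: 174.11 - 0.68x = 35.60 + 2.18x → x* = 48.4301.
Between x* and x_m the wedge SMB − MC runs linearly from 0 to MEB(x_m), so the loss is a triangle.
DWL = ½ × 5.5890 × 15.9846 = 44.6690.

DWL = 44.67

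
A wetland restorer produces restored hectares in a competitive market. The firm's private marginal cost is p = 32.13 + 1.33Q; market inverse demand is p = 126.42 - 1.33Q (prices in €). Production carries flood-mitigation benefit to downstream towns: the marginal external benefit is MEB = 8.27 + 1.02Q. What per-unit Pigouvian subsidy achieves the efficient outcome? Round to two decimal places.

Social marginal cost = private MC − MEB = 23.86 + 0.31Q.
Set SMC = demand: 23.86 + 0.31Q = 126.42 - 1.33Q → Q* = 62.5366.
The Pigouvian subsidy equals MEB at Q*: 8.27 + 1.02×62.5366 = 72.0573.

subsidy = €72.06 per unit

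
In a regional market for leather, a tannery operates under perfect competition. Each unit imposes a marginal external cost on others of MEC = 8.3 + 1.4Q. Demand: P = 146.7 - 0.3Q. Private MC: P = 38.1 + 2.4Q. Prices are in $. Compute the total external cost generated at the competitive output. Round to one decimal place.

$1466.3

Market equilibrium (private): 38.1 + 2.4Q = 146.7 - 0.3Q → Q_m = 40.2222.
Total external cost = ∫₀^{Q_m} (8.3 + 1.4Q) dQ = 8.3×40.2222 + ½×1.4×40.2222² = 1466.3220.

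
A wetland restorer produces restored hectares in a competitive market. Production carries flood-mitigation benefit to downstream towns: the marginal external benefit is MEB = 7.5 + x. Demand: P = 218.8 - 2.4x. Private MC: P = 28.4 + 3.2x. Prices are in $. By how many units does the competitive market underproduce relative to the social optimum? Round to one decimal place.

Market equilibrium (private): 28.4 + 3.2x = 218.8 - 2.4x → x_m = 34.0000.
Social marginal cost = private MC − MEB = 20.9 + 2.2x.
Set SMC = demand: 20.9 + 2.2x = 218.8 - 2.4x → x* = 43.0217.
Gap = |34.0000 − 43.0217| = 9.0217.

9.0 units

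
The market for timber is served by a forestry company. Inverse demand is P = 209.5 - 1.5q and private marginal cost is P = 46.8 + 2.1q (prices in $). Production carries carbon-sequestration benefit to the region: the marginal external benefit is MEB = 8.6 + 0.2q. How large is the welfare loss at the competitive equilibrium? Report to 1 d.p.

Market equilibrium (private): 46.8 + 2.1q = 209.5 - 1.5q → q_m = 45.1944.
Social marginal cost = private MC − MEB = 38.2 + 1.9q.
Set SMC = demand: 38.2 + 1.9q = 209.5 - 1.5q → q* = 50.3824.
Height of the DWL triangle at q_m is demand(q_m) − SMC(q_m) = MEB(q_m) = 17.6389.
DWL = ½ × 5.1880 × 17.6389 = 45.7553.

DWL = $45.8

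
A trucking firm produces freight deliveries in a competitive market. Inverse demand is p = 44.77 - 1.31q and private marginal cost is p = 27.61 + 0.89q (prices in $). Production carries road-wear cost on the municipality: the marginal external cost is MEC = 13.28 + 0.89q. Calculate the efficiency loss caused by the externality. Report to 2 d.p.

Market equilibrium (private): 27.61 + 0.89q = 44.77 - 1.31q → q_m = 7.8000.
Social marginal cost = private MC + MEC = 40.89 + 1.78q.
Set SMC = demand: 40.89 + 1.78q = 44.77 - 1.31q → q* = 1.2557.
The loss is the area between SMC and demand from q* to q_m; with linear curves that's a triangle of height MEC(q_m).
DWL = ½ × 6.5443 × 20.2220 = 66.1694.

DWL = $66.17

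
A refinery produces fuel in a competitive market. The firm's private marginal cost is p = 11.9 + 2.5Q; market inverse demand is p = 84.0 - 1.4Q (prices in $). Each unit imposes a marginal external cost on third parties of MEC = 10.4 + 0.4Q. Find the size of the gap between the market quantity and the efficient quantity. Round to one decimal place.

Market equilibrium (private): 11.9 + 2.5Q = 84.0 - 1.4Q → Q_m = 18.4872.
Social marginal cost = private MC + MEC = 22.3 + 2.9Q.
Set SMC = demand: 22.3 + 2.9Q = 84.0 - 1.4Q → Q* = 14.3488.
Gap = |18.4872 − 14.3488| = 4.1384.

4.1 units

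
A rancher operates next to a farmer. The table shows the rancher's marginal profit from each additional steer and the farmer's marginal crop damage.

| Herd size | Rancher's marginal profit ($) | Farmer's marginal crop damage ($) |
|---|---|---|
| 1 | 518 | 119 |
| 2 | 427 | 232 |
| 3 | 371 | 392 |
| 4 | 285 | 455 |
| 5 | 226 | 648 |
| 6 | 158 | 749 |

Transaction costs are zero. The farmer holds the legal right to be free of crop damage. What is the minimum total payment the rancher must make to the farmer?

Efficient level: marginal profit ≥ marginal crop damage through level 2, so k* = 2.
With the farmer holding the right, the rancher must at least compensate total damage at k*: 119 + 232 = 351.

$351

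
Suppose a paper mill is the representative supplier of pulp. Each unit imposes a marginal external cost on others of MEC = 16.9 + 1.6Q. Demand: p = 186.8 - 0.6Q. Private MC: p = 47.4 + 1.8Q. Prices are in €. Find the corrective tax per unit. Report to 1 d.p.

Social marginal cost = private MC + MEC = 64.3 + 3.4Q.
Set SMC = demand: 64.3 + 3.4Q = 186.8 - 0.6Q → Q* = 30.6250.
The Pigouvian tax equals MEC at Q*: 16.9 + 1.6×30.6250 = 65.9000.

tax = €65.9 per unit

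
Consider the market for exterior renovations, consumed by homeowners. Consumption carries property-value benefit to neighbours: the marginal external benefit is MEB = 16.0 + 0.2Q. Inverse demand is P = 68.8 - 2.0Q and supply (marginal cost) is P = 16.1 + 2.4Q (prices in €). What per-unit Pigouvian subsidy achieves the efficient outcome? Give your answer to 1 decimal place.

subsidy = €19.3 per unit

Social marginal benefit = demand + MEB = 84.8 - 1.8Q.
Set SMB = MC: 84.8 - 1.8Q = 16.1 + 2.4Q → Q* = 16.3571.
The Pigouvian subsidy equals MEB at Q*: 16.0 + 0.2×16.3571 = 19.2714.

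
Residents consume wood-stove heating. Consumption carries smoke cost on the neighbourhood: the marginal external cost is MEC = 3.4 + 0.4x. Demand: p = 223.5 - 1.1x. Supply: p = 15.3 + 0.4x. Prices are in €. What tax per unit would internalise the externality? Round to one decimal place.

Social marginal benefit = demand − MEC = 220.1 - 1.5x.
Set SMB = MC: 220.1 - 1.5x = 15.3 + 0.4x → x* = 107.7895.
The Pigouvian tax equals MEC at x*: 3.4 + 0.4×107.7895 = 46.5158.

tax = €46.5 per unit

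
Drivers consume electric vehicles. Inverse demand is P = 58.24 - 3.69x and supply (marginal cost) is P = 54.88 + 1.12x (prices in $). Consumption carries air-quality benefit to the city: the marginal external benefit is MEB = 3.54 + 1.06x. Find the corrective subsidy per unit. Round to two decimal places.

subsidy = $5.49 per unit

Social marginal benefit = demand + MEB = 61.78 - 2.63x.
Set SMB = MC: 61.78 - 2.63x = 54.88 + 1.12x → x* = 1.8400.
The Pigouvian subsidy equals MEB at x*: 3.54 + 1.06×1.8400 = 5.4904.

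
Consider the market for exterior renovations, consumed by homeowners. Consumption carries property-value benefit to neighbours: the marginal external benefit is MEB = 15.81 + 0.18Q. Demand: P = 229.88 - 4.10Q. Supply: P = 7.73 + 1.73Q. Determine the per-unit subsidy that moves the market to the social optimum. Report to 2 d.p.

Social marginal benefit = demand + MEB = 245.69 - 3.92Q.
Set SMB = MC: 245.69 - 3.92Q = 7.73 + 1.73Q → Q* = 42.1168.
The Pigouvian subsidy equals MEB at Q*: 15.81 + 0.18×42.1168 = 23.3910.

subsidy = 23.39 per unit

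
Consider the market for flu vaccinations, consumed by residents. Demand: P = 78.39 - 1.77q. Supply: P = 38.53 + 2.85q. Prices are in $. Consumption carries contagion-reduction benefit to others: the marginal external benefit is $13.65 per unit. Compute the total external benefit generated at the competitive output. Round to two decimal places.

$117.77

Market equilibrium (private): 38.53 + 2.85q = 78.39 - 1.77q → q_m = 8.6277.
Total external benefit = MEB × q_m = 13.65 × 8.6277 = 117.7681.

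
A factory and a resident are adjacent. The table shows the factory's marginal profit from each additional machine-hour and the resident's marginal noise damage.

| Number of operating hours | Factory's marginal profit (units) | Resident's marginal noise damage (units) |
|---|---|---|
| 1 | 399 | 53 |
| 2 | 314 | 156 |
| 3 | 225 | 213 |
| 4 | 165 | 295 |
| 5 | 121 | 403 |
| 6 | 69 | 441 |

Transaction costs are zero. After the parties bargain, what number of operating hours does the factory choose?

3

Bargaining reaches the level where marginal profit last exceeds marginal noise damage.
That holds through level 3 (225 ≥ 213) but not at 4 (165 < 295).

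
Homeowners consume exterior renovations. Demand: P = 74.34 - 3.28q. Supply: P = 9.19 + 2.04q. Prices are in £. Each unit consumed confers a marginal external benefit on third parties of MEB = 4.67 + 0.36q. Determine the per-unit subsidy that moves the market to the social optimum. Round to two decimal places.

Social marginal benefit = demand + MEB = 79.01 - 2.92q.
Set SMB = MC: 79.01 - 2.92q = 9.19 + 2.04q → q* = 14.0766.
The Pigouvian subsidy equals MEB at q*: 4.67 + 0.36×14.0766 = 9.7376.

subsidy = £9.74 per unit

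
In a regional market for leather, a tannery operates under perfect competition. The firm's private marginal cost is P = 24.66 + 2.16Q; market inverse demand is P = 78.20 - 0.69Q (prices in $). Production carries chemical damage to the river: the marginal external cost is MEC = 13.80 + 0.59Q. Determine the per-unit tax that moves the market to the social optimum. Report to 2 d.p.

Social marginal cost = private MC + MEC = 38.46 + 2.75Q.
Set SMC = demand: 38.46 + 2.75Q = 78.20 - 0.69Q → Q* = 11.5523.
The Pigouvian tax equals MEC at Q*: 13.80 + 0.59×11.5523 = 20.6159.

tax = $20.62 per unit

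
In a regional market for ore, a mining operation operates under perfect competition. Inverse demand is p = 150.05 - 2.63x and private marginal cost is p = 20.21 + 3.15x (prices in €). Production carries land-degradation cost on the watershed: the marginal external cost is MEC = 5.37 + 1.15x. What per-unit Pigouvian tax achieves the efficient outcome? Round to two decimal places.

tax = €26.03 per unit

Social marginal cost = private MC + MEC = 25.58 + 4.30x.
Set SMC = demand: 25.58 + 4.30x = 150.05 - 2.63x → x* = 17.9610.
The Pigouvian tax equals MEC at x*: 5.37 + 1.15×17.9610 = 26.0252.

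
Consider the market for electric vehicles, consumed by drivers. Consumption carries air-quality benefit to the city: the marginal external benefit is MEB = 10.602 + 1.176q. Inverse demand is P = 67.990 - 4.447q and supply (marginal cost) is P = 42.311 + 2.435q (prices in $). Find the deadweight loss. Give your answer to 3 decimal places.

DWL = $19.690

Market equilibrium (private): 42.311 + 2.435q = 67.990 - 4.447q → q_m = 3.7313.
Social marginal benefit = demand + MEB = 78.592 - 3.271q.
Set SMB = MC: 78.592 - 3.271q = 42.311 + 2.435q → q* = 6.3584.
Between q* and q_m the wedge SMB − MC runs linearly from 0 to MEB(q_m), so the loss is a triangle.
DWL = ½ × 2.6271 × 14.9900 = 19.6901.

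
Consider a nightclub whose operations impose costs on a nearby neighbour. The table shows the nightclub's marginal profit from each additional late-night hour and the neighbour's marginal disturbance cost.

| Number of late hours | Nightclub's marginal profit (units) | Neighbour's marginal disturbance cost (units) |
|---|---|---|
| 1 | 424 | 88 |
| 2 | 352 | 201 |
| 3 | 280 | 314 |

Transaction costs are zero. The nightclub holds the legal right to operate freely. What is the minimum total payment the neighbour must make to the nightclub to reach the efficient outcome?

280

Left alone the nightclub would choose level 3 (marginal profit stays positive).
Efficient level: k* = 2 (marginal profit ≥ marginal disturbance cost through 2).
The neighbour must at least cover the nightclub's forgone profit from cutting 3→2: 280 = 280.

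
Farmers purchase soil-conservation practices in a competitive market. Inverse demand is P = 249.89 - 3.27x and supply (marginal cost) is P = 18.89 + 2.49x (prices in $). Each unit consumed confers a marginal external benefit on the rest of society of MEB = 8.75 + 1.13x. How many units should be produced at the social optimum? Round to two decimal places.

Social marginal benefit = demand + MEB = 258.64 - 2.14x.
Set SMB = MC: 258.64 - 2.14x = 18.89 + 2.49x → x* = 51.7819.

x* = 51.78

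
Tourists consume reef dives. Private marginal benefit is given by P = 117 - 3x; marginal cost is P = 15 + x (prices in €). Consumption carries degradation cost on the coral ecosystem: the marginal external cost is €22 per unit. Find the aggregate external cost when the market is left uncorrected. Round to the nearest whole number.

€561

Market equilibrium (private): 15 + x = 117 - 3x → x_m = 25.5000.
Total external cost = MEC × x_m = 22 × 25.5000 = 561.0000.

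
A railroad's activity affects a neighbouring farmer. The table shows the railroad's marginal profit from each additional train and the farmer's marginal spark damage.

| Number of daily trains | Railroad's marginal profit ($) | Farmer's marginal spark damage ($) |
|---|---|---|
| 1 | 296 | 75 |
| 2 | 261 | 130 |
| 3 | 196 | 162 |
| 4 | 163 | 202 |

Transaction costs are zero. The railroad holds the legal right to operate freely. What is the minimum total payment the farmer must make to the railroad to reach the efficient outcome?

$163

Left alone the railroad would choose level 4 (marginal profit stays positive).
Efficient level: k* = 3 (marginal profit ≥ marginal spark damage through 3).
The farmer must at least cover the railroad's forgone profit from cutting 4→3: 163 = 163.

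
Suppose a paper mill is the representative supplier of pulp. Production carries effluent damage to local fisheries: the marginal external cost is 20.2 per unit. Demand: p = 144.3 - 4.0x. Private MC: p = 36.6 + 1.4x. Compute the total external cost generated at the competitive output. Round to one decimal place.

402.9

Market equilibrium (private): 36.6 + 1.4x = 144.3 - 4.0x → x_m = 19.9444.
Total external cost = MEC × x_m = 20.2 × 19.9444 = 402.8769.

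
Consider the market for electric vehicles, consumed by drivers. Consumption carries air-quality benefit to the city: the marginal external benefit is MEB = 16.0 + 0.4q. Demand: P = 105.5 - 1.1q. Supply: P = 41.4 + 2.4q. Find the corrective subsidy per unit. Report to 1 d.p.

Social marginal benefit = demand + MEB = 121.5 - 0.7q.
Set SMB = MC: 121.5 - 0.7q = 41.4 + 2.4q → q* = 25.8387.
The Pigouvian subsidy equals MEB at q*: 16.0 + 0.4×25.8387 = 26.3355.

subsidy = 26.3 per unit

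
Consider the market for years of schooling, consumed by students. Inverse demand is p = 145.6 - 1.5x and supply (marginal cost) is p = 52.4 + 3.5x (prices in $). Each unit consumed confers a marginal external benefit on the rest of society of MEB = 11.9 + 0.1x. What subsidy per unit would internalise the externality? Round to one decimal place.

Social marginal benefit = demand + MEB = 157.5 - 1.4x.
Set SMB = MC: 157.5 - 1.4x = 52.4 + 3.5x → x* = 21.4490.
The Pigouvian subsidy equals MEB at x*: 11.9 + 0.1×21.4490 = 14.0449.

subsidy = $14.0 per unit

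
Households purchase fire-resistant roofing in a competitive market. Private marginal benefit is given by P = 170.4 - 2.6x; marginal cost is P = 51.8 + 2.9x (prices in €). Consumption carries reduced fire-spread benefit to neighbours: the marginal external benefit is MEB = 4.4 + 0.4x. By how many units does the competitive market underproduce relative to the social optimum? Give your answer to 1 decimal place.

Market equilibrium (private): 51.8 + 2.9x = 170.4 - 2.6x → x_m = 21.5636.
Social marginal benefit = demand + MEB = 174.8 - 2.2x.
Set SMB = MC: 174.8 - 2.2x = 51.8 + 2.9x → x* = 24.1176.
Gap = |21.5636 − 24.1176| = 2.5540.

2.6 units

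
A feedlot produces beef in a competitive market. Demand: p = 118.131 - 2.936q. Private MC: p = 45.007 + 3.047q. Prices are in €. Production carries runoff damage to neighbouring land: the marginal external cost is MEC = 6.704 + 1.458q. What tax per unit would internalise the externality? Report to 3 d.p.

Social marginal cost = private MC + MEC = 51.711 + 4.505q.
Set SMC = demand: 51.711 + 4.505q = 118.131 - 2.936q → q* = 8.9262.
The Pigouvian tax equals MEC at q*: 6.704 + 1.458×8.9262 = 19.7184.

tax = €19.718 per unit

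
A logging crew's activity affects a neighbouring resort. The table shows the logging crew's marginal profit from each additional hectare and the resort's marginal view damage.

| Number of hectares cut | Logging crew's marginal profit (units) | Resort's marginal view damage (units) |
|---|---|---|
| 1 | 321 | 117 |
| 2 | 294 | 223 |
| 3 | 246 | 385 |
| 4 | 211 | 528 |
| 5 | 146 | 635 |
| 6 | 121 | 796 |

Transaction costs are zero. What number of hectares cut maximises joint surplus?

Bargaining reaches the level where marginal profit last exceeds marginal view damage.
That holds through level 2 (294 ≥ 223) but not at 3 (246 < 385).

2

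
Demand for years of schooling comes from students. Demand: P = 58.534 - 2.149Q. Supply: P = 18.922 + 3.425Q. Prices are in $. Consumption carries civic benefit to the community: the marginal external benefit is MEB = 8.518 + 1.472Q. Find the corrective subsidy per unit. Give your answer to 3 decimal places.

Social marginal benefit = demand + MEB = 67.052 - 0.677Q.
Set SMB = MC: 67.052 - 0.677Q = 18.922 + 3.425Q → Q* = 11.7333.
The Pigouvian subsidy equals MEB at Q*: 8.518 + 1.472×11.7333 = 25.7894.

subsidy = $25.789 per unit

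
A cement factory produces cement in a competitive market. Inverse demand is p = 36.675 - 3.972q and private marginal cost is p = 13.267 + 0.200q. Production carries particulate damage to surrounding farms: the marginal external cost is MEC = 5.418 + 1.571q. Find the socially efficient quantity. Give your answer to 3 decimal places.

Social marginal cost = private MC + MEC = 18.685 + 1.771q.
Set SMC = demand: 18.685 + 1.771q = 36.675 - 3.972q → q* = 3.1325.

q* = 3.133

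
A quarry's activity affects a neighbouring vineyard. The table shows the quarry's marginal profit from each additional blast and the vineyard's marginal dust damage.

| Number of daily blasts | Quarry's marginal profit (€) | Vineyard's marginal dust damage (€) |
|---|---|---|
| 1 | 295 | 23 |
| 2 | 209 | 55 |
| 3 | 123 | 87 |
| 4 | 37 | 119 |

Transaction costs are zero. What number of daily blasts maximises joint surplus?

Bargaining reaches the level where marginal profit last exceeds marginal dust damage.
That holds through level 3 (123 ≥ 87) but not at 4 (37 < 119).

3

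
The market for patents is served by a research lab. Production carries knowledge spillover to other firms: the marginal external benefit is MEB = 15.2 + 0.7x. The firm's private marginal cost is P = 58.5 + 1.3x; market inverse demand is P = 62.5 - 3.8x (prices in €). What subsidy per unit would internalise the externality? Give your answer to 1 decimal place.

Social marginal cost = private MC − MEB = 43.3 + 0.6x.
Set SMC = demand: 43.3 + 0.6x = 62.5 - 3.8x → x* = 4.3636.
The Pigouvian subsidy equals MEB at x*: 15.2 + 0.7×4.3636 = 18.2545.

subsidy = €18.3 per unit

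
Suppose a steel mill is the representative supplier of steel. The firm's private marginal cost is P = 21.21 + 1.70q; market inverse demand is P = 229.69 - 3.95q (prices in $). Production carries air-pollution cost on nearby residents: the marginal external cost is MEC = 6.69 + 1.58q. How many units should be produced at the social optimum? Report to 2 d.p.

Social marginal cost = private MC + MEC = 27.90 + 3.28q.
Set SMC = demand: 27.90 + 3.28q = 229.69 - 3.95q → q* = 27.9101.

q* = 27.91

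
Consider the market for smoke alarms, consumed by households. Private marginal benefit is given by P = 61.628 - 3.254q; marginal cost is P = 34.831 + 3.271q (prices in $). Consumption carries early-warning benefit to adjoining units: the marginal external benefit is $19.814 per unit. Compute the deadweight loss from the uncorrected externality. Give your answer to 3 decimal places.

DWL = $30.084

Market equilibrium (private): 34.831 + 3.271q = 61.628 - 3.254q → q_m = 4.1068.
Social marginal benefit = demand + MEB = 81.442 - 3.254q.
Set SMB = MC: 81.442 - 3.254q = 34.831 + 3.271q → q* = 7.1434.
Between q* and q_m the wedge SMB − MC runs linearly from 0 to MEB(q_m), so the loss is a triangle.
DWL = ½ × 3.0366 × 19.8140 = 30.0836.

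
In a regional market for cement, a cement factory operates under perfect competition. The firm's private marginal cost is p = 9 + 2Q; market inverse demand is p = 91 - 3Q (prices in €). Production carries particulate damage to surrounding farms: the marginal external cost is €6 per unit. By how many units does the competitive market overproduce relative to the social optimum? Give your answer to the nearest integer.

1 units

Market equilibrium (private): 9 + 2Q = 91 - 3Q → Q_m = 16.4000.
Social marginal cost = private MC + MEC = 15 + 2Q.
Set SMC = demand: 15 + 2Q = 91 - 3Q → Q* = 15.2000.
Gap = |16.4000 − 15.2000| = 1.2000.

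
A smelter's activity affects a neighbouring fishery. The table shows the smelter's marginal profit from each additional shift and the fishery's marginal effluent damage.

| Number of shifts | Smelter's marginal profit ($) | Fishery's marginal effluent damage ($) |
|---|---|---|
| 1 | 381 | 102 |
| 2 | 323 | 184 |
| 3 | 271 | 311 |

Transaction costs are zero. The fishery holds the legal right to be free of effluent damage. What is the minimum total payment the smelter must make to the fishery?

$286

Efficient level: marginal profit ≥ marginal effluent damage through level 2, so k* = 2.
With the fishery holding the right, the smelter must at least compensate total damage at k*: 102 + 184 = 286.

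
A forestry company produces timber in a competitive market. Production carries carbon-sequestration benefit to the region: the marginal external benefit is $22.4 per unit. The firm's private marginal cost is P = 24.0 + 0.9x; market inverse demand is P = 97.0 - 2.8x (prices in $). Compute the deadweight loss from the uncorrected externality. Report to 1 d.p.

Market equilibrium (private): 24.0 + 0.9x = 97.0 - 2.8x → x_m = 19.7297.
Social marginal cost = private MC − MEB = 1.6 + 0.9x.
Set SMC = demand: 1.6 + 0.9x = 97.0 - 2.8x → x* = 25.7838.
Between x* and x_m the wedge demand − SMC runs linearly from 0 to MEB(x_m), so the loss is a triangle.
DWL = ½ × 6.0541 × 22.4000 = 67.8059.

DWL = $67.8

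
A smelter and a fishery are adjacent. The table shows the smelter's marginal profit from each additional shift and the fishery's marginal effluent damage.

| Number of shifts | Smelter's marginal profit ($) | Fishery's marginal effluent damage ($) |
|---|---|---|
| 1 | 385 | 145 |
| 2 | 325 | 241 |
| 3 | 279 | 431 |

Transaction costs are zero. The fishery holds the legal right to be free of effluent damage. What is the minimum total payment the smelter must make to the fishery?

Efficient level: marginal profit ≥ marginal effluent damage through level 2, so k* = 2.
With the fishery holding the right, the smelter must at least compensate total damage at k*: 145 + 241 = 386.

$386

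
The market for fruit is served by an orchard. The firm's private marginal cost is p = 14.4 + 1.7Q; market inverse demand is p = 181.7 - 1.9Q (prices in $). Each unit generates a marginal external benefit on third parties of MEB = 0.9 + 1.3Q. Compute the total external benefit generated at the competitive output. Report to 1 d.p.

$1445.6

Market equilibrium (private): 14.4 + 1.7Q = 181.7 - 1.9Q → Q_m = 46.4722.
Total external benefit = ∫₀^{Q_m} (0.9 + 1.3Q) dQ = 0.9×46.4722 + ½×1.3×46.4722² = 1445.6075.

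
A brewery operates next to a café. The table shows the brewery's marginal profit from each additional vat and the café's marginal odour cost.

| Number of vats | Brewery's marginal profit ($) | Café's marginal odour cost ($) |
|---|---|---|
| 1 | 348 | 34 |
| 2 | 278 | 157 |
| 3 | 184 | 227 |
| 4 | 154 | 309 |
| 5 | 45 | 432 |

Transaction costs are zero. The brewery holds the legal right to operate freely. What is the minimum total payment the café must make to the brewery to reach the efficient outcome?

$383

Left alone the brewery would choose level 5 (marginal profit stays positive).
Efficient level: k* = 2 (marginal profit ≥ marginal odour cost through 2).
The café must at least cover the brewery's forgone profit from cutting 5→2: 184 + 154 + 45 = 383.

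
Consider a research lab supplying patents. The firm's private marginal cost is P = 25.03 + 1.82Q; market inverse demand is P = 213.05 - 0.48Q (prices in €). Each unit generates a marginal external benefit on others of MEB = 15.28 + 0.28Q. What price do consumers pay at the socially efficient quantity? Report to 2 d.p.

Social marginal cost = private MC − MEB = 9.75 + 1.54Q.
Set SMC = demand: 9.75 + 1.54Q = 213.05 - 0.48Q → Q* = 100.6436.
Consumer price on the demand curve at Q*: 213.05 − 0.48×100.6436 = 164.7411.

P = €164.74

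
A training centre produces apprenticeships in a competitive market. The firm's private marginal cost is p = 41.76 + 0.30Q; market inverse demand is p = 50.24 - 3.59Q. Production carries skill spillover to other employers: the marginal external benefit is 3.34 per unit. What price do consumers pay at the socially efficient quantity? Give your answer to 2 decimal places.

P = 39.33

Social marginal cost = private MC − MEB = 38.42 + 0.30Q.
Set SMC = demand: 38.42 + 0.30Q = 50.24 - 3.59Q → Q* = 3.0386.
Consumer price on the demand curve at Q*: 50.24 − 3.59×3.0386 = 39.3314.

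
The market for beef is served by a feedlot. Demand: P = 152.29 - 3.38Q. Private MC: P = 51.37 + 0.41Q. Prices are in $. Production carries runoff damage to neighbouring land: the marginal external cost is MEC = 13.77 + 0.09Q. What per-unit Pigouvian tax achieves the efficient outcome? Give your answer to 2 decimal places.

tax = $15.79 per unit

Social marginal cost = private MC + MEC = 65.14 + 0.50Q.
Set SMC = demand: 65.14 + 0.50Q = 152.29 - 3.38Q → Q* = 22.4613.
The Pigouvian tax equals MEC at Q*: 13.77 + 0.09×22.4613 = 15.7915.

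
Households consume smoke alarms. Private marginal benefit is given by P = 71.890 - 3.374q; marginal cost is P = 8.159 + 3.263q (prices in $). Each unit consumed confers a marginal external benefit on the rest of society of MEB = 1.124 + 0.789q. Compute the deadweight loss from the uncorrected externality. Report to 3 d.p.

Market equilibrium (private): 8.159 + 3.263q = 71.890 - 3.374q → q_m = 9.6024.
Social marginal benefit = demand + MEB = 73.014 - 2.585q.
Set SMB = MC: 73.014 - 2.585q = 8.159 + 3.263q → q* = 11.0901.
The welfare-loss triangle has base |q_m − q*| and height MEB(q_m) (the vertical gap between SMB and MC is zero at q* and MEB at q_m).
DWL = ½ × 1.4877 × 8.7003 = 6.4717.

DWL = $6.472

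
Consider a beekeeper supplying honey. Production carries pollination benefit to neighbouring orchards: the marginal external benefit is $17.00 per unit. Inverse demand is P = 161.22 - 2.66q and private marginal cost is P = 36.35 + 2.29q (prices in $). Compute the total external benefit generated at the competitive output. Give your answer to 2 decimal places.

Market equilibrium (private): 36.35 + 2.29q = 161.22 - 2.66q → q_m = 25.2263.
Total external benefit = MEB × q_m = 17.00 × 25.2263 = 428.8471.

$428.85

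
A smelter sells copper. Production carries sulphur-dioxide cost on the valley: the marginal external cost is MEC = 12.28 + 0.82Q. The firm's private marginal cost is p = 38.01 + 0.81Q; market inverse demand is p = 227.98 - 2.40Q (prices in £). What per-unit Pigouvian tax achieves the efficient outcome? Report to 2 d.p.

tax = £48.44 per unit

Social marginal cost = private MC + MEC = 50.29 + 1.63Q.
Set SMC = demand: 50.29 + 1.63Q = 227.98 - 2.40Q → Q* = 44.0918.
The Pigouvian tax equals MEC at Q*: 12.28 + 0.82×44.0918 = 48.4353.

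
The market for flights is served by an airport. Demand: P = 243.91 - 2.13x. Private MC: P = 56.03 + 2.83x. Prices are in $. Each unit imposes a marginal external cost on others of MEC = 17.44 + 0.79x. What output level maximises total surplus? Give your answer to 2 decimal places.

x* = 29.64

Social marginal cost = private MC + MEC = 73.47 + 3.62x.
Set SMC = demand: 73.47 + 3.62x = 243.91 - 2.13x → x* = 29.6417.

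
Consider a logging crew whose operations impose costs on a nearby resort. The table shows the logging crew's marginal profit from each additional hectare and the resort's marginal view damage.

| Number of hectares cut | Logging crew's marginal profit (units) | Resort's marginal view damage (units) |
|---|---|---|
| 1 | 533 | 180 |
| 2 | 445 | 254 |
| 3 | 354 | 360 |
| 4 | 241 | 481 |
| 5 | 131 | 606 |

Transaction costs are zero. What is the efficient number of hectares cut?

2

Bargaining reaches the level where marginal profit last exceeds marginal view damage.
That holds through level 2 (445 ≥ 254) but not at 3 (354 < 360).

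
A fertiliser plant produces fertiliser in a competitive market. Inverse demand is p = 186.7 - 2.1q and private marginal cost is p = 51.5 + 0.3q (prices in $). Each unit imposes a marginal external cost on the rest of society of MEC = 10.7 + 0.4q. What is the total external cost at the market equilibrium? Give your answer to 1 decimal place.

Market equilibrium (private): 51.5 + 0.3q = 186.7 - 2.1q → q_m = 56.3333.
Total external cost = ∫₀^{q_m} (10.7 + 0.4q) dq = 10.7×56.3333 + ½×0.4×56.3333² = 1237.4544.

$1237.5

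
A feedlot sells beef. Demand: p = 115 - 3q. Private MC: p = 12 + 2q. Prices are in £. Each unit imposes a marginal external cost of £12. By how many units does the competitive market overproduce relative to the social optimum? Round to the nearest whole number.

2 units

Market equilibrium (private): 12 + 2q = 115 - 3q → q_m = 20.6000.
Social marginal cost = private MC + MEC = 24 + 2q.
Set SMC = demand: 24 + 2q = 115 - 3q → q* = 18.2000.
Gap = |20.6000 − 18.2000| = 2.4000.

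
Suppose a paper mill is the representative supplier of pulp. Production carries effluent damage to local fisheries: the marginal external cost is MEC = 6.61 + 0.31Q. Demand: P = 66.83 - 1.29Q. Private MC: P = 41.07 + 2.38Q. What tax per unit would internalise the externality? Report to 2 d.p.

tax = 8.10 per unit

Social marginal cost = private MC + MEC = 47.68 + 2.69Q.
Set SMC = demand: 47.68 + 2.69Q = 66.83 - 1.29Q → Q* = 4.8116.
The Pigouvian tax equals MEC at Q*: 6.61 + 0.31×4.8116 = 8.1016.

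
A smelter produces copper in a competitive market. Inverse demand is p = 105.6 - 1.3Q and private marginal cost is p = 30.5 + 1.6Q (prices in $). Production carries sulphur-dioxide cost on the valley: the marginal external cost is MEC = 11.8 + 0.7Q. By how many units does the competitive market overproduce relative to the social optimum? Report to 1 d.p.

Market equilibrium (private): 30.5 + 1.6Q = 105.6 - 1.3Q → Q_m = 25.8966.
Social marginal cost = private MC + MEC = 42.3 + 2.3Q.
Set SMC = demand: 42.3 + 2.3Q = 105.6 - 1.3Q → Q* = 17.5833.
Gap = |25.8966 − 17.5833| = 8.3133.

8.3 units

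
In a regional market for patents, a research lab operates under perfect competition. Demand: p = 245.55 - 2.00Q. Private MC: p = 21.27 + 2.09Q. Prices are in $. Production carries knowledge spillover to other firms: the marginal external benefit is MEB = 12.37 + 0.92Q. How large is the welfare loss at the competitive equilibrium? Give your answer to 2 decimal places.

DWL = $622.44

Market equilibrium (private): 21.27 + 2.09Q = 245.55 - 2.00Q → Q_m = 54.8362.
Social marginal cost = private MC − MEB = 8.90 + 1.17Q.
Set SMC = demand: 8.90 + 1.17Q = 245.55 - 2.00Q → Q* = 74.6530.
The welfare-loss triangle has base |Q_m − Q*| and height MEB(Q_m) (the vertical gap between SMC and demand is zero at Q* and MEB at Q_m).
DWL = ½ × 19.8168 × 62.8193 = 622.4388.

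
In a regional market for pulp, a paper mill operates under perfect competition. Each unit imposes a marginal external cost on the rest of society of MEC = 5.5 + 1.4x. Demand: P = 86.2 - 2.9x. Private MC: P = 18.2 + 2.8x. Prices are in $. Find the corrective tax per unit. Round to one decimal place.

Social marginal cost = private MC + MEC = 23.7 + 4.2x.
Set SMC = demand: 23.7 + 4.2x = 86.2 - 2.9x → x* = 8.8028.
The Pigouvian tax equals MEC at x*: 5.5 + 1.4×8.8028 = 17.8239.

tax = $17.8 per unit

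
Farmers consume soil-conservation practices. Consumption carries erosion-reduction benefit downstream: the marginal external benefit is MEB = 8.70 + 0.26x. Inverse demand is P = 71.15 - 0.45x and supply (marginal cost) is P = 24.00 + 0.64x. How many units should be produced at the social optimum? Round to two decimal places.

Social marginal benefit = demand + MEB = 79.85 - 0.19x.
Set SMB = MC: 79.85 - 0.19x = 24.00 + 0.64x → x* = 67.2892.

x* = 67.29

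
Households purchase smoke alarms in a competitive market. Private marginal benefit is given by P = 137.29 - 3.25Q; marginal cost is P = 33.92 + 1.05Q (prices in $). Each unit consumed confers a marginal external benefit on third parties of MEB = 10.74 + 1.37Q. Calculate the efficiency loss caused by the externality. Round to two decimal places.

DWL = $325.50

Market equilibrium (private): 33.92 + 1.05Q = 137.29 - 3.25Q → Q_m = 24.0395.
Social marginal benefit = demand + MEB = 148.03 - 1.88Q.
Set SMB = MC: 148.03 - 1.88Q = 33.92 + 1.05Q → Q* = 38.9454.
Height of the DWL triangle at Q_m is SMB(Q_m) − MC(Q_m) = MEB(Q_m) = 43.6742.
DWL = ½ × 14.9059 × 43.6742 = 325.5016.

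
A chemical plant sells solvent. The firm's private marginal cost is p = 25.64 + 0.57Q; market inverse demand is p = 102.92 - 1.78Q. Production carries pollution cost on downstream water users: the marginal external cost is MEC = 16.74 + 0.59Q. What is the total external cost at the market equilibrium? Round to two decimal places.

Market equilibrium (private): 25.64 + 0.57Q = 102.92 - 1.78Q → Q_m = 32.8851.
Total external cost = ∫₀^{Q_m} (16.74 + 0.59Q) dQ = 16.74×32.8851 + ½×0.59×32.8851² = 869.5184.

869.52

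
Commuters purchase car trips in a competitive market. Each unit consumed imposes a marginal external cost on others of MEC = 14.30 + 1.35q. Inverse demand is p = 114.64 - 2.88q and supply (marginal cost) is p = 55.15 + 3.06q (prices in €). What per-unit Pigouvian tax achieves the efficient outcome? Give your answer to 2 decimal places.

Social marginal benefit = demand − MEC = 100.34 - 4.23q.
Set SMB = MC: 100.34 - 4.23q = 55.15 + 3.06q → q* = 6.1989.
The Pigouvian tax equals MEC at q*: 14.30 + 1.35×6.1989 = 22.6685.

tax = €22.67 per unit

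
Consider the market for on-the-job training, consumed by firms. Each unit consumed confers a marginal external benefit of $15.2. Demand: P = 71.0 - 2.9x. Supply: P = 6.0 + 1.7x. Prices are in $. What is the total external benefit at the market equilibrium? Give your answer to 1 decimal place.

$214.8

Market equilibrium (private): 6.0 + 1.7x = 71.0 - 2.9x → x_m = 14.1304.
Total external benefit = MEB × x_m = 15.2 × 14.1304 = 214.7821.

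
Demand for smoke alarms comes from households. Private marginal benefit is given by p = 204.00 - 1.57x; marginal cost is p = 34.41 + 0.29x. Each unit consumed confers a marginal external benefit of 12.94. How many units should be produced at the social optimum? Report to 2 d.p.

x* = 98.13

Social marginal benefit = demand + MEB = 216.94 - 1.57x.
Set SMB = MC: 216.94 - 1.57x = 34.41 + 0.29x → x* = 98.1344.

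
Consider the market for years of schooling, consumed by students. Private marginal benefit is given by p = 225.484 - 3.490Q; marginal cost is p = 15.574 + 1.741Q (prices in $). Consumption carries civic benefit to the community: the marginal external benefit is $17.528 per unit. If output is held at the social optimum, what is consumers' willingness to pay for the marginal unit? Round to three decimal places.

Social marginal benefit = demand + MEB = 243.012 - 3.490Q.
Set SMB = MC: 243.012 - 3.490Q = 15.574 + 1.741Q → Q* = 43.4789.
Consumer price on the demand curve at Q*: 225.484 − 3.490×43.4789 = 73.7426.

P = $73.743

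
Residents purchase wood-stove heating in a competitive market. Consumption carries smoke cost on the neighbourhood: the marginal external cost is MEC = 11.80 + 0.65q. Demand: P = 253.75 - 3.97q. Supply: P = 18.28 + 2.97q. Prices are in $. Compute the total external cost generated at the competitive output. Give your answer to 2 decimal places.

$774.51

Market equilibrium (private): 18.28 + 2.97q = 253.75 - 3.97q → q_m = 33.9294.
Total external cost = ∫₀^{q_m} (11.80 + 0.65q) dq = 11.80×33.9294 + ½×0.65×33.9294² = 774.5083.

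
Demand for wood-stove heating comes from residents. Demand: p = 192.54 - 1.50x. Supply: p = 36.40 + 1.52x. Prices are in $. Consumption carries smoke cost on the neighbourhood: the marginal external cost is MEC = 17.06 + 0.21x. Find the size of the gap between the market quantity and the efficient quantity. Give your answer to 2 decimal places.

Market equilibrium (private): 36.40 + 1.52x = 192.54 - 1.50x → x_m = 51.7020.
Social marginal benefit = demand − MEC = 175.48 - 1.71x.
Set SMB = MC: 175.48 - 1.71x = 36.40 + 1.52x → x* = 43.0588.
Gap = |51.7020 − 43.0588| = 8.6432.

8.64 units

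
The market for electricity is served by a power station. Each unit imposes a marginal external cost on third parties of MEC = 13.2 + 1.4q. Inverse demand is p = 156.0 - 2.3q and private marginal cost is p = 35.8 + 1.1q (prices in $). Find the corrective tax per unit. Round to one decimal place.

Social marginal cost = private MC + MEC = 49.0 + 2.5q.
Set SMC = demand: 49.0 + 2.5q = 156.0 - 2.3q → q* = 22.2917.
The Pigouvian tax equals MEC at q*: 13.2 + 1.4×22.2917 = 44.4084.

tax = $44.4 per unit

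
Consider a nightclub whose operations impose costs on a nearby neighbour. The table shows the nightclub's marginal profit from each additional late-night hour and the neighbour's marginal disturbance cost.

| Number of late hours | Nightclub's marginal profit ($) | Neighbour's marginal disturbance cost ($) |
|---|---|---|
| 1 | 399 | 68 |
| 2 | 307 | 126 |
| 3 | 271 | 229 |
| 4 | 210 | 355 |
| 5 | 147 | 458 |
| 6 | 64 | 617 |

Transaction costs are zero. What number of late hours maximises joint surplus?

Bargaining reaches the level where marginal profit last exceeds marginal disturbance cost.
That holds through level 3 (271 ≥ 229) but not at 4 (210 < 355).

3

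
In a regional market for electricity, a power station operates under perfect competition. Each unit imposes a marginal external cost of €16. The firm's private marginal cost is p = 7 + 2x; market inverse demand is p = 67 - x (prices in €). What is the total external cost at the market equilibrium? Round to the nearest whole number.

€320

Market equilibrium (private): 7 + 2x = 67 - x → x_m = 20.0000.
Total external cost = MEC × x_m = 16 × 20.0000 = 320.0000.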